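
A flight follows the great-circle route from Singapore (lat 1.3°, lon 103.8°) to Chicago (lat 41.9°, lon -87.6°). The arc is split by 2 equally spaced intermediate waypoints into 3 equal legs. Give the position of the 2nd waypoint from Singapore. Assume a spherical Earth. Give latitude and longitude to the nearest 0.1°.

≈ lat 77.7°, lon -158.3°

Convert each endpoint to a unit vector on the sphere (x = cos φ cos λ, y = cos φ sin λ, z = sin φ).
The central angle between the endpoints is δ = arccos(p₁·p₂) ≈ 2.366 rad (135.6°).
Interpolate at f = 2/3 with slerp weights a = sin((1−f)δ)/sin δ ≈ 1.014, b = sin(fδ)/sin δ ≈ 1.429.
p = a·p₁ + b·p₂ ≈ (-0.197, -0.078, 0.977); φ = arcsin(p_z) ≈ 77.75°, λ = atan2(p_y, p_x) ≈ -158.35°.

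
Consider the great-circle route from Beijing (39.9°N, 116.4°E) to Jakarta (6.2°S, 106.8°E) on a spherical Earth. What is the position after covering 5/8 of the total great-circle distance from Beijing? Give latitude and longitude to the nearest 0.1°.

From cos δ = sin φ₁ sin φ₂ + cos φ₁ cos φ₂ cos Δλ, the central angle is δ ≈ 0.819 rad (46.9°).
Interpolate at f = 5/8 with slerp weights a = sin((1−f)δ)/sin δ ≈ 0.414, b = sin(fδ)/sin δ ≈ 0.671.
p = a·p₁ + b·p₂ ≈ (-0.334, 0.923, 0.193); φ = arcsin(p_z) ≈ 11.13°, λ = atan2(p_y, p_x) ≈ 109.89°.

≈ 11.1°N, 109.9°E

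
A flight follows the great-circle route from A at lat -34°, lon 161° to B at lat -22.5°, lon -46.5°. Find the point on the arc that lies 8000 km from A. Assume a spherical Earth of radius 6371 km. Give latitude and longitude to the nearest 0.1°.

≈ lat -59.8°, lon -84.5°

The haversine formula gives a central angle δ ≈ 2.055 rad (117.7°) between the endpoints. The total great-circle distance is δ·R ≈ 2.055 × 6371 ≈ 13092 km, so the target fraction is f = 8000/13092 ≈ 0.611.
Interpolate at f ≈ 0.611 with slerp weights a = sin((1−f)δ)/sin δ ≈ 0.810, b = sin(fδ)/sin δ ≈ 1.074.
p = a·p₁ + b·p₂ ≈ (0.048, -0.501, -0.864); φ = arcsin(p_z) ≈ -59.76°, λ = atan2(p_y, p_x) ≈ -84.49°.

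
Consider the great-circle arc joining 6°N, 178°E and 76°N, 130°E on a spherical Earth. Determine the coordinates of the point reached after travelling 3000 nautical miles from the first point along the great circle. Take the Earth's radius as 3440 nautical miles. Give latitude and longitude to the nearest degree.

≈ 55°N, 164°E

Write both endpoints as unit vectors p₁, p₂ with components (cos φ cos λ, cos φ sin λ, sin φ).
The central angle between the endpoints is δ = arccos(p₁·p₂) ≈ 1.305 rad (74.8°). The total great-circle distance is δ·R ≈ 1.305 × 3440 ≈ 4490 nmi, so the target fraction is f = 3000/4490 ≈ 0.668.
Interpolate at f ≈ 0.668 with slerp weights a = sin((1−f)δ)/sin δ ≈ 0.435, b = sin(fδ)/sin δ ≈ 0.793.
p = a·p₁ + b·p₂ ≈ (-0.556, 0.162, 0.815); φ = arcsin(p_z) ≈ 54.63°, λ = atan2(p_y, p_x) ≈ 163.73°.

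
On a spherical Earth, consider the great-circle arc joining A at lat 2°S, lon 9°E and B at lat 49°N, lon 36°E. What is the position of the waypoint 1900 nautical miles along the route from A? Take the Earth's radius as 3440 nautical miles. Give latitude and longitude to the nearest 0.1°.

≈ lat 27.4°N, lon 21.2°E

Convert each endpoint to a unit vector on the sphere (x = cos φ cos λ, y = cos φ sin λ, z = sin φ).
The central angle between the endpoints is δ = arccos(p₁·p₂) ≈ 0.979 rad (56.1°). The total great-circle distance is δ·R ≈ 0.979 × 3440 ≈ 3368 nmi, so the target fraction is f = 1900/3368 ≈ 0.564.
Interpolate at f ≈ 0.564 with slerp weights a = sin((1−f)δ)/sin δ ≈ 0.499, b = sin(fδ)/sin δ ≈ 0.632.
p = a·p₁ + b·p₂ ≈ (0.828, 0.322, 0.460); φ = arcsin(p_z) ≈ 27.37°, λ = atan2(p_y, p_x) ≈ 21.24°.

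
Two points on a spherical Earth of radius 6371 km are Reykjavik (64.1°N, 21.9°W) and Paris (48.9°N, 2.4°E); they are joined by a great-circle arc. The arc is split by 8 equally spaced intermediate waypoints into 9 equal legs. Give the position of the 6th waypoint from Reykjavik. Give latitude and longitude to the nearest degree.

Convert each endpoint to a unit vector on the sphere (x = cos φ cos λ, y = cos φ sin λ, z = sin φ).
The central angle between the endpoints is δ = arccos(p₁·p₂) ≈ 0.349 rad (20.0°).
Interpolate at f = 6/9 with slerp weights a = sin((1−f)δ)/sin δ ≈ 0.339, b = sin(fδ)/sin δ ≈ 0.674.
p = a·p₁ + b·p₂ ≈ (0.580, -0.037, 0.813); φ = arcsin(p_z) ≈ 54.44°, λ = atan2(p_y, p_x) ≈ -3.62°.

≈ 54°N, 4°W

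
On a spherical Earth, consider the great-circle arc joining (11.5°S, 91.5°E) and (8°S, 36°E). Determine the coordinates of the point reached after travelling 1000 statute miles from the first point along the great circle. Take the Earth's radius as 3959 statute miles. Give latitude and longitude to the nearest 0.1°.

Convert each endpoint to a unit vector on the sphere (x = cos φ cos λ, y = cos φ sin λ, z = sin φ).
The central angle between the endpoints is δ = arccos(p₁·p₂) ≈ 0.955 rad (54.7°). The total great-circle distance is δ·R ≈ 0.955 × 3959 ≈ 3782 mi, so the target fraction is f = 1000/3782 ≈ 0.264.
Interpolate at f ≈ 0.264 with slerp weights a = sin((1−f)δ)/sin δ ≈ 0.792, b = sin(fδ)/sin δ ≈ 0.306.
p = a·p₁ + b·p₂ ≈ (0.225, 0.954, -0.200); φ = arcsin(p_z) ≈ -11.56°, λ = atan2(p_y, p_x) ≈ 76.73°.

≈ (11.6°S, 76.7°E)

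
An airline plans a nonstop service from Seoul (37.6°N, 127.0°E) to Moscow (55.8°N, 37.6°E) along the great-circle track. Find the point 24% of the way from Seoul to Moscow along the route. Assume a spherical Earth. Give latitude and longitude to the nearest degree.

≈ 48°N, 113°E

From cos δ = sin φ₁ sin φ₂ + cos φ₁ cos φ₂ cos Δλ, the central angle is δ ≈ 1.036 rad (59.4°).
Interpolate at f = 0.24 with slerp weights a = sin((1−f)δ)/sin δ ≈ 0.824, b = sin(fδ)/sin δ ≈ 0.286.
p = a·p₁ + b·p₂ ≈ (-0.265, 0.619, 0.739); φ = arcsin(p_z) ≈ 47.65°, λ = atan2(p_y, p_x) ≈ 113.19°.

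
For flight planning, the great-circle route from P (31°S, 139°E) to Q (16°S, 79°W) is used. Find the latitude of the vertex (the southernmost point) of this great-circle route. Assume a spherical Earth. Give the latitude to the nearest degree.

≈ 54°S

The great circle lies in the plane with unit normal n̂ = (p₁ × p₂)/|p₁ × p₂|.
Here n̂_z ≈ +0.589; the vertex latitude is φ_max = arccos|n̂_z| ≈ 53.9°.
Check via Clairaut: cos φ_max = |cos φ₁| · sin C = cos(31.0°)·sin(136.6°) ≈ 0.589, again giving ≈ 53.9°.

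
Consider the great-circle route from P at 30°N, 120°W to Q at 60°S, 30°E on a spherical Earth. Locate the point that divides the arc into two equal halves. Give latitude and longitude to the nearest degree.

≈ 36°S, 90°W

Write both endpoints as unit vectors p₁, p₂ with components (cos φ cos λ, cos φ sin λ, sin φ).
The central angle between the endpoints is δ = arccos(p₁·p₂) ≈ 2.512 rad (143.9°).
Interpolate at f = 1/2 with slerp weights a = sin((1−f)δ)/sin δ ≈ 1.614, b = sin(fδ)/sin δ ≈ 1.614.
p = a·p₁ + b·p₂ ≈ (0.000, -0.807, -0.591); φ = arcsin(p_z) ≈ -36.21°, λ = atan2(p_y, p_x) ≈ -90.00°.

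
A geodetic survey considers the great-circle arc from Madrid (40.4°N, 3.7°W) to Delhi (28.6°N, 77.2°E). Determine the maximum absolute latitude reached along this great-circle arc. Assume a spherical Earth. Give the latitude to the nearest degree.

The great circle lies in the plane with unit normal n̂ = (p₁ × p₂)/|p₁ × p₂|.
Here n̂_z ≈ +0.726; the vertex latitude is φ_max = arccos|n̂_z| ≈ 43.4°.
Check via Clairaut: cos φ_max = |cos φ₁| · sin C = cos(40.4°)·sin(72.4°) ≈ 0.726, again giving ≈ 43.4°.

≈ 43°N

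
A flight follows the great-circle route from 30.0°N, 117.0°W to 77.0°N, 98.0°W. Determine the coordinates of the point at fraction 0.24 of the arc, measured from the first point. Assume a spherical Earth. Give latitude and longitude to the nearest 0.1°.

≈ 41.4°N, 115.5°W

Convert each endpoint to a unit vector on the sphere (x = cos φ cos λ, y = cos φ sin λ, z = sin φ).
The central angle between the endpoints is δ = arccos(p₁·p₂) ≈ 0.835 rad (47.8°).
Interpolate at f = 0.24 with slerp weights a = sin((1−f)δ)/sin δ ≈ 0.800, b = sin(fδ)/sin δ ≈ 0.269.
p = a·p₁ + b·p₂ ≈ (-0.323, -0.677, 0.661); φ = arcsin(p_z) ≈ 41.41°, λ = atan2(p_y, p_x) ≈ -115.50°.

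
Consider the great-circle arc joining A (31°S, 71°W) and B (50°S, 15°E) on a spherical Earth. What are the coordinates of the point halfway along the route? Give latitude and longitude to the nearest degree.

≈ (49°S, 36°W)

Convert each endpoint to a unit vector on the sphere (x = cos φ cos λ, y = cos φ sin λ, z = sin φ).
The central angle between the endpoints is δ = arccos(p₁·p₂) ≈ 1.123 rad (64.3°).
Interpolate at f = 1/2 with slerp weights a = sin((1−f)δ)/sin δ ≈ 0.591, b = sin(fδ)/sin δ ≈ 0.591.
p = a·p₁ + b·p₂ ≈ (0.532, -0.380, -0.757); φ = arcsin(p_z) ≈ -49.18°, λ = atan2(p_y, p_x) ≈ -35.59°.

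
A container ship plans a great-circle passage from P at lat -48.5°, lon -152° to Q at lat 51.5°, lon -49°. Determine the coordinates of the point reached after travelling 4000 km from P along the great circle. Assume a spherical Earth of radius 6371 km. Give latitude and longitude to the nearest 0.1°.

≈ lat -22.8°, lon -120.2°

From cos δ = sin φ₁ sin φ₂ + cos φ₁ cos φ₂ cos Δλ, the central angle is δ ≈ 2.317 rad (132.8°). The total great-circle distance is δ·R ≈ 2.317 × 6371 ≈ 14762 km, so the target fraction is f = 4000/14762 ≈ 0.271.
Interpolate at f ≈ 0.271 with slerp weights a = sin((1−f)δ)/sin δ ≈ 1.352, b = sin(fδ)/sin δ ≈ 0.800.
p = a·p₁ + b·p₂ ≈ (-0.465, -0.797, -0.387); φ = arcsin(p_z) ≈ -22.76°, λ = atan2(p_y, p_x) ≈ -120.25°.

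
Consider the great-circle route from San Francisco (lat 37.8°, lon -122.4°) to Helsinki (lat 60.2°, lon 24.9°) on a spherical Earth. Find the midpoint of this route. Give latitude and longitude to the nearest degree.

From cos δ = sin φ₁ sin φ₂ + cos φ₁ cos φ₂ cos Δλ, the central angle is δ ≈ 1.368 rad (78.4°).
Interpolate at f = 1/2 with slerp weights a = sin((1−f)δ)/sin δ ≈ 0.645, b = sin(fδ)/sin δ ≈ 0.645.
p = a·p₁ + b·p₂ ≈ (0.018, -0.295, 0.955); φ = arcsin(p_z) ≈ 72.79°, λ = atan2(p_y, p_x) ≈ -86.58°.

≈ lat 73°, lon -87°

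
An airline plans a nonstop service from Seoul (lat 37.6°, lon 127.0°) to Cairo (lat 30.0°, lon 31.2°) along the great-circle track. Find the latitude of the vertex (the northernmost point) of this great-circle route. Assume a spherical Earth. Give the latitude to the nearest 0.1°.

≈ 45.4°

The great circle lies in the plane with unit normal n̂ = (p₁ × p₂)/|p₁ × p₂|.
Here n̂_z ≈ -0.702; the vertex latitude is φ_max = arccos|n̂_z| ≈ 45.4°.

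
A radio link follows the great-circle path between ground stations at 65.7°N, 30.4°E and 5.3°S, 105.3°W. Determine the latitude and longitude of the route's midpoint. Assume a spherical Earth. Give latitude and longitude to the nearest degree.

≈ 47°N, 83°W

Convert each endpoint to a unit vector on the sphere (x = cos φ cos λ, y = cos φ sin λ, z = sin φ).
The central angle between the endpoints is δ = arccos(p₁·p₂) ≈ 1.958 rad (112.2°).
Interpolate at f = 1/2 with slerp weights a = sin((1−f)δ)/sin δ ≈ 0.896, b = sin(fδ)/sin δ ≈ 0.896.
p = a·p₁ + b·p₂ ≈ (0.083, -0.674, 0.734); φ = arcsin(p_z) ≈ 47.22°, λ = atan2(p_y, p_x) ≈ -83.01°.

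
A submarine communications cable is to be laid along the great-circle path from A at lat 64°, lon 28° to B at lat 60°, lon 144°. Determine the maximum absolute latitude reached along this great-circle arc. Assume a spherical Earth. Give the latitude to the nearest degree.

The great circle lies in the plane with unit normal n̂ = (p₁ × p₂)/|p₁ × p₂|.
Here n̂_z ≈ +0.269; the vertex latitude is φ_max = arccos|n̂_z| ≈ 74.4°.
Check via Clairaut: cos φ_max = |cos φ₁| · sin C = cos(64.0°)·sin(37.9°) ≈ 0.269, again giving ≈ 74.4°.

≈ 74°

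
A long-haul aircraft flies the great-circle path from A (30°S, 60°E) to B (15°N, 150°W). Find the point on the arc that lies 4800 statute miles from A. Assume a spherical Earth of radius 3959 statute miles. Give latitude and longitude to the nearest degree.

≈ (29°S, 142°E)

Write both endpoints as unit vectors p₁, p₂ with components (cos φ cos λ, cos φ sin λ, sin φ).
The central angle between the endpoints is δ = arccos(p₁·p₂) ≈ 2.594 rad (148.6°). The total great-circle distance is δ·R ≈ 2.594 × 3959 ≈ 10270 mi, so the target fraction is f = 4800/10270 ≈ 0.467.
Interpolate at f ≈ 0.467 with slerp weights a = sin((1−f)δ)/sin δ ≈ 1.887, b = sin(fδ)/sin δ ≈ 1.799.
p = a·p₁ + b·p₂ ≈ (-0.688, 0.546, -0.478); φ = arcsin(p_z) ≈ -28.54°, λ = atan2(p_y, p_x) ≈ 141.55°.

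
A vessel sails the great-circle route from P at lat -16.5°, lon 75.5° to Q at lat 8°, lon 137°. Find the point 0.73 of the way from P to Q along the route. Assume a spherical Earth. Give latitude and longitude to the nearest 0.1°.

≈ lat 1.1°, lon 120.7°

Convert each endpoint to a unit vector on the sphere (x = cos φ cos λ, y = cos φ sin λ, z = sin φ).
The central angle between the endpoints is δ = arccos(p₁·p₂) ≈ 1.144 rad (65.6°).
Interpolate at f = 0.73 with slerp weights a = sin((1−f)δ)/sin δ ≈ 0.334, b = sin(fδ)/sin δ ≈ 0.815.
p = a·p₁ + b·p₂ ≈ (-0.510, 0.860, 0.018); φ = arcsin(p_z) ≈ 1.06°, λ = atan2(p_y, p_x) ≈ 120.65°.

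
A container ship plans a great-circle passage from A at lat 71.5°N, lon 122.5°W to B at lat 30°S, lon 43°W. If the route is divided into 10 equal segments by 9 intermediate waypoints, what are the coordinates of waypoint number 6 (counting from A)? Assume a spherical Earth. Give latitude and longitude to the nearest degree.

Write both endpoints as unit vectors p₁, p₂ with components (cos φ cos λ, cos φ sin λ, sin φ).
The central angle between the endpoints is δ = arccos(p₁·p₂) ≈ 2.009 rad (115.1°).
Interpolate at f = 6/10 with slerp weights a = sin((1−f)δ)/sin δ ≈ 0.795, b = sin(fδ)/sin δ ≈ 1.031.
p = a·p₁ + b·p₂ ≈ (0.518, -0.822, 0.238); φ = arcsin(p_z) ≈ 13.77°, λ = atan2(p_y, p_x) ≈ -57.79°.

≈ lat 14°N, lon 58°W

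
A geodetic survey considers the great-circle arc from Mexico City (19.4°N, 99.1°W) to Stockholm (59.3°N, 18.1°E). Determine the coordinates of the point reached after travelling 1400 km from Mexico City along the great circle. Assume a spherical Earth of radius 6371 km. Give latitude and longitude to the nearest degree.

≈ 30°N, 92°W

Convert each endpoint to a unit vector on the sphere (x = cos φ cos λ, y = cos φ sin λ, z = sin φ).
The central angle between the endpoints is δ = arccos(p₁·p₂) ≈ 1.505 rad (86.2°). The total great-circle distance is δ·R ≈ 1.505 × 6371 ≈ 9590 km, so the target fraction is f = 1400/9590 ≈ 0.146.
Interpolate at f ≈ 0.146 with slerp weights a = sin((1−f)δ)/sin δ ≈ 0.962, b = sin(fδ)/sin δ ≈ 0.218.
p = a·p₁ + b·p₂ ≈ (-0.037, -0.861, 0.507); φ = arcsin(p_z) ≈ 30.48°, λ = atan2(p_y, p_x) ≈ -92.49°.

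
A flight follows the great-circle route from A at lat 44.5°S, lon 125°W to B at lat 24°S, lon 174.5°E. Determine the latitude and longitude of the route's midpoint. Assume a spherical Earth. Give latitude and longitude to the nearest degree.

From cos δ = sin φ₁ sin φ₂ + cos φ₁ cos φ₂ cos Δλ, the central angle is δ ≈ 0.920 rad (52.7°).
Interpolate at f = 1/2 with slerp weights a = sin((1−f)δ)/sin δ ≈ 0.558, b = sin(fδ)/sin δ ≈ 0.558.
p = a·p₁ + b·p₂ ≈ (-0.736, -0.277, -0.618); φ = arcsin(p_z) ≈ -38.17°, λ = atan2(p_y, p_x) ≈ -159.36°.

≈ lat 38°S, lon 159°W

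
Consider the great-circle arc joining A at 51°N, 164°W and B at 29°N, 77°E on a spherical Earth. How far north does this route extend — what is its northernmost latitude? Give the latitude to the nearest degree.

≈ 61°N

The great circle lies in the plane with unit normal n̂ = (p₁ × p₂)/|p₁ × p₂|.
Here n̂_z ≈ -0.484; the vertex latitude is φ_max = arccos|n̂_z| ≈ 61.0°.
Check via Clairaut: cos φ_max = |cos φ₁| · sin C = cos(51.0°)·sin(50.3°) ≈ 0.484, again giving ≈ 61.0°.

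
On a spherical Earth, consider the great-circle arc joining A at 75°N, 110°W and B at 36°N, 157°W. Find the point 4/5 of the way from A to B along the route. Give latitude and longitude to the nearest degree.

The haversine formula gives a central angle δ ≈ 0.781 rad (44.7°) between the endpoints.
Interpolate at f = 4/5 with slerp weights a = sin((1−f)δ)/sin δ ≈ 0.221, b = sin(fδ)/sin δ ≈ 0.831.
p = a·p₁ + b·p₂ ≈ (-0.638, -0.316, 0.702); φ = arcsin(p_z) ≈ 44.57°, λ = atan2(p_y, p_x) ≈ -153.63°.

≈ 45°N, 154°W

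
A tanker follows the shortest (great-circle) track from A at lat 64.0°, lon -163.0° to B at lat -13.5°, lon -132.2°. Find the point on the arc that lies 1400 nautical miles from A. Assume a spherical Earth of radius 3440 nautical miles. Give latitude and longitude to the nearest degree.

≈ lat 42°, lon -147°

Convert each endpoint to a unit vector on the sphere (x = cos φ cos λ, y = cos φ sin λ, z = sin φ).
The central angle between the endpoints is δ = arccos(p₁·p₂) ≈ 1.414 rad (81.0°). The total great-circle distance is δ·R ≈ 1.414 × 3440 ≈ 4864 nmi, so the target fraction is f = 1400/4864 ≈ 0.288.
Interpolate at f ≈ 0.288 with slerp weights a = sin((1−f)δ)/sin δ ≈ 0.856, b = sin(fδ)/sin δ ≈ 0.401.
p = a·p₁ + b·p₂ ≈ (-0.620, -0.398, 0.676); φ = arcsin(p_z) ≈ 42.49°, λ = atan2(p_y, p_x) ≈ -147.30°.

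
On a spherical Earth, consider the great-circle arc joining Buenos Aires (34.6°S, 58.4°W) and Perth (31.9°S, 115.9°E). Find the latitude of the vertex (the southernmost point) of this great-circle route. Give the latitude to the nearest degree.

The great circle lies in the plane with unit normal n̂ = (p₁ × p₂)/|p₁ × p₂|.
Here n̂_z ≈ +0.076; the vertex latitude is φ_max = arccos|n̂_z| ≈ 85.7°.
Check via Clairaut: cos φ_max = |cos φ₁| · sin C = cos(34.6°)·sin(174.7°) ≈ 0.076, again giving ≈ 85.7°.

≈ 86°S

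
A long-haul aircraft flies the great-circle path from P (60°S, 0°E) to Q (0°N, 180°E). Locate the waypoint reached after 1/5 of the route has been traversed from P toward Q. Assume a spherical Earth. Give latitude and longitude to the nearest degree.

≈ (84°S, 0°E)

Convert each endpoint to a unit vector on the sphere (x = cos φ cos λ, y = cos φ sin λ, z = sin φ).
The central angle between the endpoints is δ = arccos(p₁·p₂) ≈ 2.094 rad (120.0°).
Interpolate at f = 1/5 with slerp weights a = sin((1−f)δ)/sin δ ≈ 1.148, b = sin(fδ)/sin δ ≈ 0.470.
p = a·p₁ + b·p₂ ≈ (0.105, -0.000, -0.995); φ = arcsin(p_z) ≈ -84.00°, λ = atan2(p_y, p_x) ≈ -0.00°.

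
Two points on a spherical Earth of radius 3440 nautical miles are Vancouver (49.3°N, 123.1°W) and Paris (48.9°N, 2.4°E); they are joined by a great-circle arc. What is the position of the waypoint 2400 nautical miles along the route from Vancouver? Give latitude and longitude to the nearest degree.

The haversine formula gives a central angle δ ≈ 1.243 rad (71.2°) between the endpoints. The total great-circle distance is δ·R ≈ 1.243 × 3440 ≈ 4274 nmi, so the target fraction is f = 2400/4274 ≈ 0.561.
Interpolate at f ≈ 0.561 with slerp weights a = sin((1−f)δ)/sin δ ≈ 0.548, b = sin(fδ)/sin δ ≈ 0.679.
p = a·p₁ + b·p₂ ≈ (0.251, -0.280, 0.927); φ = arcsin(p_z) ≈ 67.90°, λ = atan2(p_y, p_x) ≈ -48.20°.

≈ 68°N, 48°W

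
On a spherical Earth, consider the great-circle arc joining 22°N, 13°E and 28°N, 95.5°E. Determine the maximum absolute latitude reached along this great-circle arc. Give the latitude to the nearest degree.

The great circle lies in the plane with unit normal n̂ = (p₁ × p₂)/|p₁ × p₂|.
Here n̂_z ≈ +0.846; the vertex latitude is φ_max = arccos|n̂_z| ≈ 32.2°.

≈ 32°N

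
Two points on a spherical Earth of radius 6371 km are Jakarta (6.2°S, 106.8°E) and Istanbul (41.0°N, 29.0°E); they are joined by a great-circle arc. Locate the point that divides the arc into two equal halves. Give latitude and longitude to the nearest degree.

≈ 22°N, 74°E

The haversine formula gives a central angle δ ≈ 1.483 rad (85.0°) between the endpoints.
Interpolate at f = 1/2 with slerp weights a = sin((1−f)δ)/sin δ ≈ 0.678, b = sin(fδ)/sin δ ≈ 0.678.
p = a·p₁ + b·p₂ ≈ (0.253, 0.893, 0.372); φ = arcsin(p_z) ≈ 21.81°, λ = atan2(p_y, p_x) ≈ 74.20°.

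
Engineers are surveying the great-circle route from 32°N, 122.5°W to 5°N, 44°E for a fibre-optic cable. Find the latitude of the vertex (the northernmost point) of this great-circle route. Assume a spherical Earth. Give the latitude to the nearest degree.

≈ 72°N

The great circle lies in the plane with unit normal n̂ = (p₁ × p₂)/|p₁ × p₂|.
Here n̂_z ≈ +0.312; the vertex latitude is φ_max = arccos|n̂_z| ≈ 71.8°.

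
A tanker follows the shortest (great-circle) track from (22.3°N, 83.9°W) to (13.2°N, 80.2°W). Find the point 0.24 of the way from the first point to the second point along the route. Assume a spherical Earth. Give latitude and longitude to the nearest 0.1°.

≈ (20.1°N, 83.0°W)

The haversine formula gives a central angle δ ≈ 0.170 rad (9.8°) between the endpoints.
Interpolate at f = 0.24 with slerp weights a = sin((1−f)δ)/sin δ ≈ 0.762, b = sin(fδ)/sin δ ≈ 0.241.
p = a·p₁ + b·p₂ ≈ (0.115, -0.932, 0.344); φ = arcsin(p_z) ≈ 20.12°, λ = atan2(p_y, p_x) ≈ -82.98°.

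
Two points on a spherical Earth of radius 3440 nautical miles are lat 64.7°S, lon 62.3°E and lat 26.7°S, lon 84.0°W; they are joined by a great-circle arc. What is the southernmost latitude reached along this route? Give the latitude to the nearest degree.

The great circle lies in the plane with unit normal n̂ = (p₁ × p₂)/|p₁ × p₂|.
Here n̂_z ≈ -0.213; the vertex latitude is φ_max = arccos|n̂_z| ≈ 77.7°.
Check via Clairaut: cos φ_max = |cos φ₁| · sin C = cos(64.7°)·sin(150.2°) ≈ 0.213, again giving ≈ 77.7°.

≈ 78°S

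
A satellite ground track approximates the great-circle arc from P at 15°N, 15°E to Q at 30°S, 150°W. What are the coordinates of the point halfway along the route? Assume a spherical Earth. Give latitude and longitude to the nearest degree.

≈ 43°S, 45°W

Convert each endpoint to a unit vector on the sphere (x = cos φ cos λ, y = cos φ sin λ, z = sin φ).
The central angle between the endpoints is δ = arccos(p₁·p₂) ≈ 2.786 rad (159.6°).
Interpolate at f = 1/2 with slerp weights a = sin((1−f)δ)/sin δ ≈ 2.827, b = sin(fδ)/sin δ ≈ 2.827.
p = a·p₁ + b·p₂ ≈ (0.517, -0.517, -0.682); φ = arcsin(p_z) ≈ -42.98°, λ = atan2(p_y, p_x) ≈ -45.00°.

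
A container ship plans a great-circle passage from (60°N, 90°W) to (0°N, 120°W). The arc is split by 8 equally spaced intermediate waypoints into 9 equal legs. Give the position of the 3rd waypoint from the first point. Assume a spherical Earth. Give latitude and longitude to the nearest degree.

≈ (41°N, 106°W)

The haversine formula gives a central angle δ ≈ 1.123 rad (64.3°) between the endpoints.
Interpolate at f = 3/9 with slerp weights a = sin((1−f)δ)/sin δ ≈ 0.755, b = sin(fδ)/sin δ ≈ 0.406.
p = a·p₁ + b·p₂ ≈ (-0.203, -0.729, 0.654); φ = arcsin(p_z) ≈ 40.84°, λ = atan2(p_y, p_x) ≈ -105.55°.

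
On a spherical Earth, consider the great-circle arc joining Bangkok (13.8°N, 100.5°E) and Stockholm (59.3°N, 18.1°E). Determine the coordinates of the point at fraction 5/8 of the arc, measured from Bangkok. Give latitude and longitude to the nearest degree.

≈ (50°N, 64°E)

Convert each endpoint to a unit vector on the sphere (x = cos φ cos λ, y = cos φ sin λ, z = sin φ).
The central angle between the endpoints is δ = arccos(p₁·p₂) ≈ 1.297 rad (74.3°).
Interpolate at f = 5/8 with slerp weights a = sin((1−f)δ)/sin δ ≈ 0.485, b = sin(fδ)/sin δ ≈ 0.753.
p = a·p₁ + b·p₂ ≈ (0.279, 0.583, 0.763); φ = arcsin(p_z) ≈ 49.73°, λ = atan2(p_y, p_x) ≈ 64.40°.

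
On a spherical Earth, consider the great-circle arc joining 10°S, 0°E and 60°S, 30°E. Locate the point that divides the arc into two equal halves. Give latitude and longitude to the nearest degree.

Write both endpoints as unit vectors p₁, p₂ with components (cos φ cos λ, cos φ sin λ, sin φ).
The central angle between the endpoints is δ = arccos(p₁·p₂) ≈ 0.956 rad (54.8°).
Interpolate at f = 1/2 with slerp weights a = sin((1−f)δ)/sin δ ≈ 0.563, b = sin(fδ)/sin δ ≈ 0.563.
p = a·p₁ + b·p₂ ≈ (0.798, 0.141, -0.585); φ = arcsin(p_z) ≈ -35.83°, λ = atan2(p_y, p_x) ≈ 10.00°.

≈ 36°S, 10°E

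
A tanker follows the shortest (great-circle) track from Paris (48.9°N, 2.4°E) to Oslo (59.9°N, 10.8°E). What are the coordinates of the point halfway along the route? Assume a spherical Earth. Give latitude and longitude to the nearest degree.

Write both endpoints as unit vectors p₁, p₂ with components (cos φ cos λ, cos φ sin λ, sin φ).
The central angle between the endpoints is δ = arccos(p₁·p₂) ≈ 0.210 rad (12.0°).
Interpolate at f = 1/2 with slerp weights a = sin((1−f)δ)/sin δ ≈ 0.503, b = sin(fδ)/sin δ ≈ 0.503.
p = a·p₁ + b·p₂ ≈ (0.578, 0.061, 0.814); φ = arcsin(p_z) ≈ 54.47°, λ = atan2(p_y, p_x) ≈ 6.03°.

≈ 54°N, 6°E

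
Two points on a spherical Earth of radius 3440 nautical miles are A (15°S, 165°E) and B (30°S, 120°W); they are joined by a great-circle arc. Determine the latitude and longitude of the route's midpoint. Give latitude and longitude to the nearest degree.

≈ (28°S, 160°W)

Write both endpoints as unit vectors p₁, p₂ with components (cos φ cos λ, cos φ sin λ, sin φ).
The central angle between the endpoints is δ = arccos(p₁·p₂) ≈ 1.218 rad (69.8°).
Interpolate at f = 1/2 with slerp weights a = sin((1−f)δ)/sin δ ≈ 0.610, b = sin(fδ)/sin δ ≈ 0.610.
p = a·p₁ + b·p₂ ≈ (-0.833, -0.305, -0.463); φ = arcsin(p_z) ≈ -27.55°, λ = atan2(p_y, p_x) ≈ -159.90°.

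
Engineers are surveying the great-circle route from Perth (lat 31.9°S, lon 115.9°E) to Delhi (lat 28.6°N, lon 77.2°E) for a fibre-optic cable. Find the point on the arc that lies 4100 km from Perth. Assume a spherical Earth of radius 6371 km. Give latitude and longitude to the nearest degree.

≈ lat 0°N, lon 95°E

Write both endpoints as unit vectors p₁, p₂ with components (cos φ cos λ, cos φ sin λ, sin φ).
The central angle between the endpoints is δ = arccos(p₁·p₂) ≈ 1.236 rad (70.8°). The total great-circle distance is δ·R ≈ 1.236 × 6371 ≈ 7873 km, so the target fraction is f = 4100/7873 ≈ 0.521.
Interpolate at f ≈ 0.521 with slerp weights a = sin((1−f)δ)/sin δ ≈ 0.591, b = sin(fδ)/sin δ ≈ 0.635.
p = a·p₁ + b·p₂ ≈ (-0.096, 0.995, -0.008); φ = arcsin(p_z) ≈ -0.47°, λ = atan2(p_y, p_x) ≈ 95.49°.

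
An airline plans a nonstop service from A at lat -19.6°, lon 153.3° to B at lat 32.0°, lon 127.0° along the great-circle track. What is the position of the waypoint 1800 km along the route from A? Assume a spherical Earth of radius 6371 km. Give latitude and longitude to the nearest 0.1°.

≈ lat -5.0°, lon 146.1°

Write both endpoints as unit vectors p₁, p₂ with components (cos φ cos λ, cos φ sin λ, sin φ).
The central angle between the endpoints is δ = arccos(p₁·p₂) ≈ 1.002 rad (57.4°). The total great-circle distance is δ·R ≈ 1.002 × 6371 ≈ 6385 km, so the target fraction is f = 1800/6385 ≈ 0.282.
Interpolate at f ≈ 0.282 with slerp weights a = sin((1−f)δ)/sin δ ≈ 0.782, b = sin(fδ)/sin δ ≈ 0.331.
p = a·p₁ + b·p₂ ≈ (-0.827, 0.555, -0.087); φ = arcsin(p_z) ≈ -5.00°, λ = atan2(p_y, p_x) ≈ 146.13°.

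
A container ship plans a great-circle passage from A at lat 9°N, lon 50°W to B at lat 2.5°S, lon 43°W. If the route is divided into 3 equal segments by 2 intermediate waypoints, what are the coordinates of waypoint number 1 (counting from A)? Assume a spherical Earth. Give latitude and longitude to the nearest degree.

The haversine formula gives a central angle δ ≈ 0.235 rad (13.5°) between the endpoints.
Interpolate at f = 1/3 with slerp weights a = sin((1−f)δ)/sin δ ≈ 0.670, b = sin(fδ)/sin δ ≈ 0.336.
p = a·p₁ + b·p₂ ≈ (0.671, -0.736, 0.090); φ = arcsin(p_z) ≈ 5.17°, λ = atan2(p_y, p_x) ≈ -47.65°.

≈ lat 5°N, lon 48°W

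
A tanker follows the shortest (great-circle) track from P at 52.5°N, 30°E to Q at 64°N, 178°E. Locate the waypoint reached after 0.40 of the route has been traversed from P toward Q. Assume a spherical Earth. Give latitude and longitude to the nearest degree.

≈ 75°N, 55°E

Write both endpoints as unit vectors p₁, p₂ with components (cos φ cos λ, cos φ sin λ, sin φ).
The central angle between the endpoints is δ = arccos(p₁·p₂) ≈ 1.062 rad (60.9°).
Interpolate at f = 0.40 with slerp weights a = sin((1−f)δ)/sin δ ≈ 0.681, b = sin(fδ)/sin δ ≈ 0.472.
p = a·p₁ + b·p₂ ≈ (0.152, 0.215, 0.965); φ = arcsin(p_z) ≈ 74.74°, λ = atan2(p_y, p_x) ≈ 54.62°.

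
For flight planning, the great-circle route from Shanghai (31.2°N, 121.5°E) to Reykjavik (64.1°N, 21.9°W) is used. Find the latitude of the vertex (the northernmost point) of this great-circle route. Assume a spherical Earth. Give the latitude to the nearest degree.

The great circle lies in the plane with unit normal n̂ = (p₁ × p₂)/|p₁ × p₂|.
Here n̂_z ≈ -0.226; the vertex latitude is φ_max = arccos|n̂_z| ≈ 76.9°.
Check via Clairaut: cos φ_max = |cos φ₁| · sin C = cos(31.2°)·sin(15.3°) ≈ 0.226, again giving ≈ 76.9°.

≈ 77°N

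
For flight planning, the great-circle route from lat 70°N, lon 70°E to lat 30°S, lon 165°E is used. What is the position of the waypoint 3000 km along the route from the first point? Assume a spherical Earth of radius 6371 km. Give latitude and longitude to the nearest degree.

≈ lat 55°N, lon 122°E

The haversine formula gives a central angle δ ≈ 2.089 rad (119.7°) between the endpoints. The total great-circle distance is δ·R ≈ 2.089 × 6371 ≈ 13312 km, so the target fraction is f = 3000/13312 ≈ 0.225.
Interpolate at f ≈ 0.225 with slerp weights a = sin((1−f)δ)/sin δ ≈ 1.150, b = sin(fδ)/sin δ ≈ 0.522.
p = a·p₁ + b·p₂ ≈ (-0.302, 0.487, 0.820); φ = arcsin(p_z) ≈ 55.04°, λ = atan2(p_y, p_x) ≈ 121.86°.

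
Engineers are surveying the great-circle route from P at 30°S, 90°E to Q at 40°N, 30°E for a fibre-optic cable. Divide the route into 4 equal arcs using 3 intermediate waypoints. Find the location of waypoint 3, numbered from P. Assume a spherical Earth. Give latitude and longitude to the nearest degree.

Write both endpoints as unit vectors p₁, p₂ with components (cos φ cos λ, cos φ sin λ, sin φ).
The central angle between the endpoints is δ = arccos(p₁·p₂) ≈ 1.560 rad (89.4°).
Interpolate at f = 3/4 with slerp weights a = sin((1−f)δ)/sin δ ≈ 0.380, b = sin(fδ)/sin δ ≈ 0.921.
p = a·p₁ + b·p₂ ≈ (0.611, 0.682, 0.402); φ = arcsin(p_z) ≈ 23.69°, λ = atan2(p_y, p_x) ≈ 48.15°.

≈ 24°N, 48°E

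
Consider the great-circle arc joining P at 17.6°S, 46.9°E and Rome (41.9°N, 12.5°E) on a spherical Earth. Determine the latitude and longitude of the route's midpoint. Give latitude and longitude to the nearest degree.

≈ 13°N, 32°E

Convert each endpoint to a unit vector on the sphere (x = cos φ cos λ, y = cos φ sin λ, z = sin φ).
The central angle between the endpoints is δ = arccos(p₁·p₂) ≈ 1.177 rad (67.5°).
Interpolate at f = 1/2 with slerp weights a = sin((1−f)δ)/sin δ ≈ 0.601, b = sin(fδ)/sin δ ≈ 0.601.
p = a·p₁ + b·p₂ ≈ (0.828, 0.515, 0.220); φ = arcsin(p_z) ≈ 12.69°, λ = atan2(p_y, p_x) ≈ 31.88°.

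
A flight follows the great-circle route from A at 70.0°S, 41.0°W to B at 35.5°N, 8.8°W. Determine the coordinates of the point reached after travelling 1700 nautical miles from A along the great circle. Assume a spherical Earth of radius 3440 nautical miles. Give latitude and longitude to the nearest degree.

≈ 43°S, 24°W

Write both endpoints as unit vectors p₁, p₂ with components (cos φ cos λ, cos φ sin λ, sin φ).
The central angle between the endpoints is δ = arccos(p₁·p₂) ≈ 1.886 rad (108.1°). The total great-circle distance is δ·R ≈ 1.886 × 3440 ≈ 6488 nmi, so the target fraction is f = 1700/6488 ≈ 0.262.
Interpolate at f ≈ 0.262 with slerp weights a = sin((1−f)δ)/sin δ ≈ 1.035, b = sin(fδ)/sin δ ≈ 0.499.
p = a·p₁ + b·p₂ ≈ (0.669, -0.294, -0.683); φ = arcsin(p_z) ≈ -43.07°, λ = atan2(p_y, p_x) ≈ -23.77°.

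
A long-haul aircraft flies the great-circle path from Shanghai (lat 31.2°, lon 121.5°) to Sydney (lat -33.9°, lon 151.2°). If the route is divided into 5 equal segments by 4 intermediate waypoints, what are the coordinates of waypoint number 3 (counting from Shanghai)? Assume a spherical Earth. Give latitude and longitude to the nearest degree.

≈ lat -8°, lon 139°

Write both endpoints as unit vectors p₁, p₂ with components (cos φ cos λ, cos φ sin λ, sin φ).
The central angle between the endpoints is δ = arccos(p₁·p₂) ≈ 1.237 rad (70.9°).
Interpolate at f = 3/5 with slerp weights a = sin((1−f)δ)/sin δ ≈ 0.503, b = sin(fδ)/sin δ ≈ 0.715.
p = a·p₁ + b·p₂ ≈ (-0.745, 0.653, -0.139); φ = arcsin(p_z) ≈ -7.97°, λ = atan2(p_y, p_x) ≈ 138.78°.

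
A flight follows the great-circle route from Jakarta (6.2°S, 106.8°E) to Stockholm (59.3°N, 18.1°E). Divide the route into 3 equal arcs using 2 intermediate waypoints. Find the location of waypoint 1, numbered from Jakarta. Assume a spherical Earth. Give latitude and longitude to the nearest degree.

≈ 21°N, 90°E

The haversine formula gives a central angle δ ≈ 1.652 rad (94.7°) between the endpoints.
Interpolate at f = 1/3 with slerp weights a = sin((1−f)δ)/sin δ ≈ 0.895, b = sin(fδ)/sin δ ≈ 0.525.
p = a·p₁ + b·p₂ ≈ (-0.002, 0.935, 0.355); φ = arcsin(p_z) ≈ 20.78°, λ = atan2(p_y, p_x) ≈ 90.14°.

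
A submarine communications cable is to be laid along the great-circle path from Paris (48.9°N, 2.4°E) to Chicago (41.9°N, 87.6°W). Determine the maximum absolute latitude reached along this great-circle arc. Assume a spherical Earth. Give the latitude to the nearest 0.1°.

The great circle lies in the plane with unit normal n̂ = (p₁ × p₂)/|p₁ × p₂|.
Here n̂_z ≈ -0.566; the vertex latitude is φ_max = arccos|n̂_z| ≈ 55.5°.

≈ 55.5°N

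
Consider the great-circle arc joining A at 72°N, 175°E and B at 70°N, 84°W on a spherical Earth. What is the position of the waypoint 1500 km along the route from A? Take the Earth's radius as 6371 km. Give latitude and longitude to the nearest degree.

≈ 78°N, 136°W

The haversine formula gives a central angle δ ≈ 0.508 rad (29.1°) between the endpoints. The total great-circle distance is δ·R ≈ 0.508 × 6371 ≈ 3239 km, so the target fraction is f = 1500/3239 ≈ 0.463.
Interpolate at f ≈ 0.463 with slerp weights a = sin((1−f)δ)/sin δ ≈ 0.554, b = sin(fδ)/sin δ ≈ 0.479.
p = a·p₁ + b·p₂ ≈ (-0.153, -0.148, 0.977); φ = arcsin(p_z) ≈ 77.69°, λ = atan2(p_y, p_x) ≈ -136.00°.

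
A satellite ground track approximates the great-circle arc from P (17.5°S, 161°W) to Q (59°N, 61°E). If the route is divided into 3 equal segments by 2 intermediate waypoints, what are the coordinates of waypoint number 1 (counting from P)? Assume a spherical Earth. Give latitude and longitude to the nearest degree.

Write both endpoints as unit vectors p₁, p₂ with components (cos φ cos λ, cos φ sin λ, sin φ).
The central angle between the endpoints is δ = arccos(p₁·p₂) ≈ 2.243 rad (128.5°).
Interpolate at f = 1/3 with slerp weights a = sin((1−f)δ)/sin δ ≈ 1.275, b = sin(fδ)/sin δ ≈ 0.869.
p = a·p₁ + b·p₂ ≈ (-0.932, -0.004, 0.362); φ = arcsin(p_z) ≈ 21.20°, λ = atan2(p_y, p_x) ≈ -179.74°.

≈ (21°N, 180°E)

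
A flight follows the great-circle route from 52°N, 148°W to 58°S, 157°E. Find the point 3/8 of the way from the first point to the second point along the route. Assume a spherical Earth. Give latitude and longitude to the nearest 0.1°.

≈ 10.8°N, 168.7°W

Convert each endpoint to a unit vector on the sphere (x = cos φ cos λ, y = cos φ sin λ, z = sin φ).
The central angle between the endpoints is δ = arccos(p₁·p₂) ≈ 2.073 rad (118.8°).
Interpolate at f = 3/8 with slerp weights a = sin((1−f)δ)/sin δ ≈ 1.098, b = sin(fδ)/sin δ ≈ 0.800.
p = a·p₁ + b·p₂ ≈ (-0.963, -0.192, 0.187); φ = arcsin(p_z) ≈ 10.75°, λ = atan2(p_y, p_x) ≈ -168.70°.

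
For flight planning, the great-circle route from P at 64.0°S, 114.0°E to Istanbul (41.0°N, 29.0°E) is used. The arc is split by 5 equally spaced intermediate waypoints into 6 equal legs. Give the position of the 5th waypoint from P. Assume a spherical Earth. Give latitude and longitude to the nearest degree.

Write both endpoints as unit vectors p₁, p₂ with components (cos φ cos λ, cos φ sin λ, sin φ).
The central angle between the endpoints is δ = arccos(p₁·p₂) ≈ 2.166 rad (124.1°).
Interpolate at f = 5/6 with slerp weights a = sin((1−f)δ)/sin δ ≈ 0.427, b = sin(fδ)/sin δ ≈ 1.175.
p = a·p₁ + b·p₂ ≈ (0.699, 0.601, 0.387); φ = arcsin(p_z) ≈ 22.78°, λ = atan2(p_y, p_x) ≈ 40.66°.

≈ 23°N, 41°E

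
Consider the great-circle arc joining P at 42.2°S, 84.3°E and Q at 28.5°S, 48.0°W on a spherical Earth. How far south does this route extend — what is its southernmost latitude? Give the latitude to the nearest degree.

The great circle lies in the plane with unit normal n̂ = (p₁ × p₂)/|p₁ × p₂|.
Here n̂_z ≈ -0.485; the vertex latitude is φ_max = arccos|n̂_z| ≈ 61.0°.
Check via Clairaut: cos φ_max = |cos φ₁| · sin C = cos(42.2°)·sin(139.1°) ≈ 0.485, again giving ≈ 61.0°.

≈ 61°S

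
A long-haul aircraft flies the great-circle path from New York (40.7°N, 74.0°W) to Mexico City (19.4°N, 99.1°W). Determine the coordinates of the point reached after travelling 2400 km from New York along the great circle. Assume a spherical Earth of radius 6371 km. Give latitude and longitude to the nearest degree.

≈ 26°N, 93°W

The haversine formula gives a central angle δ ≈ 0.527 rad (30.2°) between the endpoints. The total great-circle distance is δ·R ≈ 0.527 × 6371 ≈ 3359 km, so the target fraction is f = 2400/3359 ≈ 0.714.
Interpolate at f ≈ 0.714 with slerp weights a = sin((1−f)δ)/sin δ ≈ 0.298, b = sin(fδ)/sin δ ≈ 0.731.
p = a·p₁ + b·p₂ ≈ (-0.047, -0.898, 0.437); φ = arcsin(p_z) ≈ 25.93°, λ = atan2(p_y, p_x) ≈ -92.98°.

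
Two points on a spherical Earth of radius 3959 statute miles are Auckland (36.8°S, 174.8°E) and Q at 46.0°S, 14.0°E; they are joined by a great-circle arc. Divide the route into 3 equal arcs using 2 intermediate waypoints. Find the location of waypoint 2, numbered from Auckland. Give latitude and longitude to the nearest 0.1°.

Write both endpoints as unit vectors p₁, p₂ with components (cos φ cos λ, cos φ sin λ, sin φ).
The central angle between the endpoints is δ = arccos(p₁·p₂) ≈ 1.665 rad (95.4°).
Interpolate at f = 2/3 with slerp weights a = sin((1−f)δ)/sin δ ≈ 0.529, b = sin(fδ)/sin δ ≈ 0.900.
p = a·p₁ + b·p₂ ≈ (0.184, 0.190, -0.964); φ = arcsin(p_z) ≈ -74.66°, λ = atan2(p_y, p_x) ≈ 45.81°.

≈ 74.7°S, 45.8°E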